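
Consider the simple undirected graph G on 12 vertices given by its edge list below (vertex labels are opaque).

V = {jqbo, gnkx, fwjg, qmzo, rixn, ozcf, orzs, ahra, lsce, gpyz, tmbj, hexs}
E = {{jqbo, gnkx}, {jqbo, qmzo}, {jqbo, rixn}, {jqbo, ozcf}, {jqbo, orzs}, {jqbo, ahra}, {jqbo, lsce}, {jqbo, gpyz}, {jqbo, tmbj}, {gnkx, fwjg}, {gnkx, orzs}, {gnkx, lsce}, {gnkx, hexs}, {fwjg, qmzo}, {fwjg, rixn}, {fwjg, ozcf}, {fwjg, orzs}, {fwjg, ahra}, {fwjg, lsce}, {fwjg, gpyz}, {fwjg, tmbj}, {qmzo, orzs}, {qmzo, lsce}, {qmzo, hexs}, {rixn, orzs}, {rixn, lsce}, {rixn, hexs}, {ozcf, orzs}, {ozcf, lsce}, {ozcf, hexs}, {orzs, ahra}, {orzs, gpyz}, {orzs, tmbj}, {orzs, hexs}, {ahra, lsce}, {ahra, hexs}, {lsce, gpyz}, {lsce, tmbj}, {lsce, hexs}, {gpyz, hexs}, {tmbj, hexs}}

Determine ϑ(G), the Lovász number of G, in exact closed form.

7

N(hexs) = {gnkx, qmzo, rixn, ozcf, orzs, ahra, lsce, gpyz, tmbj}, |N(hexs)| = 9.
Vertex ahra has 5 neighbors: jqbo, fwjg, orzs, lsce, hexs.
N(ozcf) = {jqbo, fwjg, orzs, lsce, hexs}, |N(ozcf)| = 5.
Vertex gpyz has 5 neighbors: jqbo, fwjg, orzs, lsce, hexs.
K_{7,3,2} (perfect); ϑ(G) = α(G) = max{7,3,2} = 7.
ϑ(G) ≈ 7.00000.
Sandwich: α(G)=7 ≤ ϑ(G)=7 ≤ χ(Ḡ)=7 (collapsed).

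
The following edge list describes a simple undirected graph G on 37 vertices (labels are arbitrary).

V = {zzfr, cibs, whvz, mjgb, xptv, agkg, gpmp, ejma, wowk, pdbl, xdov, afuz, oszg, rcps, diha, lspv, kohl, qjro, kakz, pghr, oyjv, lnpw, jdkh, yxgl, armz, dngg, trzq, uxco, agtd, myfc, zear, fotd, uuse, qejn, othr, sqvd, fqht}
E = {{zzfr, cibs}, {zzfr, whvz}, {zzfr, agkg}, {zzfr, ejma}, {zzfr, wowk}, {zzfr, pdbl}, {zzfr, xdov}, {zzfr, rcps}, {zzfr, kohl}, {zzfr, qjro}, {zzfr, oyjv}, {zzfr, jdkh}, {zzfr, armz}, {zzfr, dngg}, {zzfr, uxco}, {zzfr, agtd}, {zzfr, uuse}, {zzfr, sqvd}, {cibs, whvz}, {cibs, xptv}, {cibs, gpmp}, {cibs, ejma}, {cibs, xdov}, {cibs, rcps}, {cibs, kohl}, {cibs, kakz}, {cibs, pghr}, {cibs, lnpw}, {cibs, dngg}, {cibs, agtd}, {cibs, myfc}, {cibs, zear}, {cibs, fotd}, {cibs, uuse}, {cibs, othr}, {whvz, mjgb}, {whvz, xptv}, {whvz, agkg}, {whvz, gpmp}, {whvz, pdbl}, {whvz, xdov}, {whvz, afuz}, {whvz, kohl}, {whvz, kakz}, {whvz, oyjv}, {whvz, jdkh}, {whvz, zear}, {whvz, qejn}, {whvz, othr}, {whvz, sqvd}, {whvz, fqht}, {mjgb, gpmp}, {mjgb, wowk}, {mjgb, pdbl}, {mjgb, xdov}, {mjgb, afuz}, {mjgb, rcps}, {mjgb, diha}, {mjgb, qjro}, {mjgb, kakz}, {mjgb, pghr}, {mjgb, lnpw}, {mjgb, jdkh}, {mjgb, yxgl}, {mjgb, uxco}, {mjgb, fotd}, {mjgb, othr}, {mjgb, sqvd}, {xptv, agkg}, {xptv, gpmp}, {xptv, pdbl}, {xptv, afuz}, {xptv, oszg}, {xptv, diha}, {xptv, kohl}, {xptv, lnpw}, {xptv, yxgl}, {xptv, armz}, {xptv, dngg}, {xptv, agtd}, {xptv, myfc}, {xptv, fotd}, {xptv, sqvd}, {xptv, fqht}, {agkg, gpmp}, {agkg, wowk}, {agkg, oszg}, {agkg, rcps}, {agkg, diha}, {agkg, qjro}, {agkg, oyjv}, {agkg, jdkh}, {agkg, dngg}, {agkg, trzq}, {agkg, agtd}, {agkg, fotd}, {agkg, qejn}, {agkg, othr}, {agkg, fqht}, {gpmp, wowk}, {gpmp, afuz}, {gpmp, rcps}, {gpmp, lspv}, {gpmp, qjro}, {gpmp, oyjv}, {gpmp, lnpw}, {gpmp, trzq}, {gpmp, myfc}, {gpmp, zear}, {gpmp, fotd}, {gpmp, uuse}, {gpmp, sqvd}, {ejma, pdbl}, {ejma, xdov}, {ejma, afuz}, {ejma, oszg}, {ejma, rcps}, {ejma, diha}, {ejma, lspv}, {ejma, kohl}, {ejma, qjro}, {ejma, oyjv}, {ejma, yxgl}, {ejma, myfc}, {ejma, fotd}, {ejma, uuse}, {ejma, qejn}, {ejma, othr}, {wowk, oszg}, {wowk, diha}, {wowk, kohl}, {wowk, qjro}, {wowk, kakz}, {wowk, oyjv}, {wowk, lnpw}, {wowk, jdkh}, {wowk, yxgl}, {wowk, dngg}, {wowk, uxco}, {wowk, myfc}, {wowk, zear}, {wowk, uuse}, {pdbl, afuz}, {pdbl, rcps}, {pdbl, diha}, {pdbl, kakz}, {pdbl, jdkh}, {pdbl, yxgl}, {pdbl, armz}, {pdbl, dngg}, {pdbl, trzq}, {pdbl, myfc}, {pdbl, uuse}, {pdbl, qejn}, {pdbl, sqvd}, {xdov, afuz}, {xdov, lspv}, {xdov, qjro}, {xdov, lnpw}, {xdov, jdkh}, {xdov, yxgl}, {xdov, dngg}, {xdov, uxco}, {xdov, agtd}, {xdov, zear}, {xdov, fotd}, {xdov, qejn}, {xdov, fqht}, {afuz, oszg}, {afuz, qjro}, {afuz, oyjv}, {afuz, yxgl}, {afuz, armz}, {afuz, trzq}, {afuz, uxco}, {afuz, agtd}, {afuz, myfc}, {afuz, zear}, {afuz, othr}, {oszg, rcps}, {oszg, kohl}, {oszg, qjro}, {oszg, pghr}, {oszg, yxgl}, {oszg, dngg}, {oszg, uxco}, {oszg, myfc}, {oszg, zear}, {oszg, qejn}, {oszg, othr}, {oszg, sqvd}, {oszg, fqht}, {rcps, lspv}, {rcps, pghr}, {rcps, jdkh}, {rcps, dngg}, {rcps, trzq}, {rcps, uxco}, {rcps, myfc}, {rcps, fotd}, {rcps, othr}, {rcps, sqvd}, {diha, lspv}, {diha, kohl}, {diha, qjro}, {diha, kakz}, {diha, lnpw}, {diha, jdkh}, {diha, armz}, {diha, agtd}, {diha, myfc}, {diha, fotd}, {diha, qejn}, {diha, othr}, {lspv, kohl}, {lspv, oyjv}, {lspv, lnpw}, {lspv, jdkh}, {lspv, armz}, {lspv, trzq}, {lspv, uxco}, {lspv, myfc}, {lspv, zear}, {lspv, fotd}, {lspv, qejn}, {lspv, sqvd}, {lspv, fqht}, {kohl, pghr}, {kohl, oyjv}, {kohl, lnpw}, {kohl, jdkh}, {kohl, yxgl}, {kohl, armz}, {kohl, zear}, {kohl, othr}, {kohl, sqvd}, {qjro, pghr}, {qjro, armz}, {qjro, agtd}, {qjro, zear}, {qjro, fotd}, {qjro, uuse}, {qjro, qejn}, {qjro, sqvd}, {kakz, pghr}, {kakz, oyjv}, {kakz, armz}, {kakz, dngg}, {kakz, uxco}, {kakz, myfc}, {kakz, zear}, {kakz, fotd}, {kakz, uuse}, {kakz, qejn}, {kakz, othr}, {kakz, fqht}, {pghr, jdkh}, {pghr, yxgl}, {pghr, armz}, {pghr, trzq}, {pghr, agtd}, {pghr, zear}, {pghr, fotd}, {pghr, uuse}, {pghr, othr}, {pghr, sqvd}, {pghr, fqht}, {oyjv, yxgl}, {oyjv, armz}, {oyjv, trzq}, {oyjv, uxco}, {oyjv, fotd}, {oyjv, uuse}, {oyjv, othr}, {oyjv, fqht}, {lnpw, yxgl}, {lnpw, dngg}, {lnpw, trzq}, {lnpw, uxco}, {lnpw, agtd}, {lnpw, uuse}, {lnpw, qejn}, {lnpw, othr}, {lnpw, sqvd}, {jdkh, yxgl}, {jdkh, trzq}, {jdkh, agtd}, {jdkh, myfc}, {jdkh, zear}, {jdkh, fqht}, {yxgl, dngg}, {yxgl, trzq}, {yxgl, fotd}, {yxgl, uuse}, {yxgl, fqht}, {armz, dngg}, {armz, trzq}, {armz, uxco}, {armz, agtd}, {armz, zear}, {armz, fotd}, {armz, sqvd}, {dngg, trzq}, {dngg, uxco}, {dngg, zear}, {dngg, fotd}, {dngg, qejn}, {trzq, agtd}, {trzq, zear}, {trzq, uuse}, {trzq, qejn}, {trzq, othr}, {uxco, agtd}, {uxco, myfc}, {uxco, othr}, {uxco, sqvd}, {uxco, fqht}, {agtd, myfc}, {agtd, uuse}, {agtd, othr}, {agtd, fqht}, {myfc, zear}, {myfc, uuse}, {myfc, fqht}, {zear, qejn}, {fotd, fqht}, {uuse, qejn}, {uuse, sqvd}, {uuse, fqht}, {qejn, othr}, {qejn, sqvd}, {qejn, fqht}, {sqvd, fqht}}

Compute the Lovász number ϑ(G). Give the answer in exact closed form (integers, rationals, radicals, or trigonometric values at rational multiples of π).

sqrt(37)

N(trzq) = {agkg, gpmp, pdbl, afuz, rcps, lspv, pghr, oyjv, lnpw, jdkh, yxgl, armz, dngg, agtd, zear, uuse, qejn, othr}, |N(trzq)| = 18.
N(zzfr) = {cibs, whvz, agkg, ejma, wowk, pdbl, xdov, rcps, kohl, qjro, oyjv, jdkh, armz, dngg, uxco, agtd, uuse, sqvd}, |N(zzfr)| = 18.
N(afuz) = {whvz, mjgb, xptv, gpmp, ejma, pdbl, xdov, oszg, qjro, oyjv, yxgl, armz, trzq, uxco, agtd, myfc, zear, othr}, |N(afuz)| = 18.
deg(oyjv) = 18; N(oyjv) = {zzfr, whvz, agkg, gpmp, ejma, wowk, afuz, lspv, kohl, kakz, yxgl, armz, trzq, uxco, fotd, uuse, othr, fqht}.
deg(v) = 18 for all v (|V|=37); Paley(37): SR with (k,λ,μ)=(18,8,9).
spec(A) ≈ [18.0, 2.541, -3.541] (distinct, 3 d.p.).
ϑ = −N·λ_min/(λ_max−λ_min) = −37·(-sqrt(37)/2 - 1/2)/(18−(-sqrt(37)/2 - 1/2)) = sqrt(37).
= 6.08276… (decimal).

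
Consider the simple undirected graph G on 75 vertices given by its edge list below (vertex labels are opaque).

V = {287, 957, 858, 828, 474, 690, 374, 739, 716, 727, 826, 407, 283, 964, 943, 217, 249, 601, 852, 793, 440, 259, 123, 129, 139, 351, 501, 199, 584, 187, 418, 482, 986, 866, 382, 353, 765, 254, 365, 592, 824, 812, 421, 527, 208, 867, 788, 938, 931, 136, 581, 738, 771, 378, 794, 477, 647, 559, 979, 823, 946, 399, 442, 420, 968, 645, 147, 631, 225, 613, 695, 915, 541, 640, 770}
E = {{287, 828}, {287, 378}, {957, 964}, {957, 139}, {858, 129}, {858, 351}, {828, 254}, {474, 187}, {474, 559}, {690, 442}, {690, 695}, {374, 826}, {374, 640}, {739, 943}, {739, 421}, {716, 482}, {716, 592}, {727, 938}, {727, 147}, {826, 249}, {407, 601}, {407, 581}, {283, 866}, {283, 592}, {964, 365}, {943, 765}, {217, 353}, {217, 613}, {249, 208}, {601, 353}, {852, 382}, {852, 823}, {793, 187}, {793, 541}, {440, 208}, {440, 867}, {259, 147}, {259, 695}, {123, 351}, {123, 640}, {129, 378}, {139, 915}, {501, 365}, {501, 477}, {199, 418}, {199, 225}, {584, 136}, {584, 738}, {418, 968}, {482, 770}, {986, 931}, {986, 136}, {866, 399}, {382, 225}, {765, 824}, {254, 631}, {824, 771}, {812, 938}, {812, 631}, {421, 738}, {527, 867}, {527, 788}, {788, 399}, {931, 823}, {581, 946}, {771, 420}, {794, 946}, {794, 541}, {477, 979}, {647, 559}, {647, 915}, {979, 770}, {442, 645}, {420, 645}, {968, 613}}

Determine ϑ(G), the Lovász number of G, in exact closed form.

75*cos(pi/75)/(cos(pi/75) + 1)

N(581) = {407, 946}, |N(581)| = 2.
deg(353) = 2; N(353) = {217, 601}.
N(407) = {601, 581}, |N(407)| = 2.
N(592) = {716, 283}, |N(592)| = 2.
deg(v) = 2 for all v (|V|=75); the odd cycle C_{75}.
Distinct eigenvalues (to 4 d.p.): [2.0, 1.993, 1.972, 1.9372, 1.8888, 1.8271, 1.7526, 1.6658, 1.5674, 1.4579, 1.3383, 1.2092, 1.0717, 0.9266, 0.775, 0.618, 0.4567, 0.2922, 0.1256, -0.0419, -0.2091, -0.3748, -0.5378, -0.6971, -0.8516, -1.0, -1.1414, -1.2748, -1.3993, -1.514, -1.618, -1.7107, -1.7914, -1.8596, -1.9146, -1.9563, -1.9842, -1.9982].
With N=75: ϑ(G) = 75·(-(-1)*2*cos(pi/75))/(2−(-2*cos(pi/75))) = 75*cos(pi/75)/(cos(pi/75) + 1).
ϑ(G) ≈ 37.4835.
Lovász sandwich 37 ≤ 75*cos(pi/75)/(cos(pi/75) + 1) ≤ 38: both strict.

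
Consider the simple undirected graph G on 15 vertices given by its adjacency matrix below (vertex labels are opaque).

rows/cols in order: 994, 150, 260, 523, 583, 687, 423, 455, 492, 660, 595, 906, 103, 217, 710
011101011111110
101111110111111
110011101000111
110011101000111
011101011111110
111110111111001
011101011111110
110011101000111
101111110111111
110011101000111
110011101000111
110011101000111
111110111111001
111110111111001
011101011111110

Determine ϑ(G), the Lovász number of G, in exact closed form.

N(150) = {994, 260, 523, 583, 687, 423, 455, 660, 595, 906, 103, 217, 710}, |N(150)| = 13.
Vertex 583 has 11 neighbors: 150, 260, 523, 687, 455, 492, 660, 595, 906, 103, 217.
Vertex 906 has 9 neighbors: 994, 150, 583, 687, 423, 492, 103, 217, 710.
Vertex 455 has 9 neighbors: 994, 150, 583, 687, 423, 492, 103, 217, 710.
K_{6,4,3,2} (perfect); ϑ(G) = α(G) = max{6,4,3,2} = 6.
ϑ(G) ≈ 6.000000000.
Lovász sandwich 6 ≤ 6 ≤ 6: collapsed.

6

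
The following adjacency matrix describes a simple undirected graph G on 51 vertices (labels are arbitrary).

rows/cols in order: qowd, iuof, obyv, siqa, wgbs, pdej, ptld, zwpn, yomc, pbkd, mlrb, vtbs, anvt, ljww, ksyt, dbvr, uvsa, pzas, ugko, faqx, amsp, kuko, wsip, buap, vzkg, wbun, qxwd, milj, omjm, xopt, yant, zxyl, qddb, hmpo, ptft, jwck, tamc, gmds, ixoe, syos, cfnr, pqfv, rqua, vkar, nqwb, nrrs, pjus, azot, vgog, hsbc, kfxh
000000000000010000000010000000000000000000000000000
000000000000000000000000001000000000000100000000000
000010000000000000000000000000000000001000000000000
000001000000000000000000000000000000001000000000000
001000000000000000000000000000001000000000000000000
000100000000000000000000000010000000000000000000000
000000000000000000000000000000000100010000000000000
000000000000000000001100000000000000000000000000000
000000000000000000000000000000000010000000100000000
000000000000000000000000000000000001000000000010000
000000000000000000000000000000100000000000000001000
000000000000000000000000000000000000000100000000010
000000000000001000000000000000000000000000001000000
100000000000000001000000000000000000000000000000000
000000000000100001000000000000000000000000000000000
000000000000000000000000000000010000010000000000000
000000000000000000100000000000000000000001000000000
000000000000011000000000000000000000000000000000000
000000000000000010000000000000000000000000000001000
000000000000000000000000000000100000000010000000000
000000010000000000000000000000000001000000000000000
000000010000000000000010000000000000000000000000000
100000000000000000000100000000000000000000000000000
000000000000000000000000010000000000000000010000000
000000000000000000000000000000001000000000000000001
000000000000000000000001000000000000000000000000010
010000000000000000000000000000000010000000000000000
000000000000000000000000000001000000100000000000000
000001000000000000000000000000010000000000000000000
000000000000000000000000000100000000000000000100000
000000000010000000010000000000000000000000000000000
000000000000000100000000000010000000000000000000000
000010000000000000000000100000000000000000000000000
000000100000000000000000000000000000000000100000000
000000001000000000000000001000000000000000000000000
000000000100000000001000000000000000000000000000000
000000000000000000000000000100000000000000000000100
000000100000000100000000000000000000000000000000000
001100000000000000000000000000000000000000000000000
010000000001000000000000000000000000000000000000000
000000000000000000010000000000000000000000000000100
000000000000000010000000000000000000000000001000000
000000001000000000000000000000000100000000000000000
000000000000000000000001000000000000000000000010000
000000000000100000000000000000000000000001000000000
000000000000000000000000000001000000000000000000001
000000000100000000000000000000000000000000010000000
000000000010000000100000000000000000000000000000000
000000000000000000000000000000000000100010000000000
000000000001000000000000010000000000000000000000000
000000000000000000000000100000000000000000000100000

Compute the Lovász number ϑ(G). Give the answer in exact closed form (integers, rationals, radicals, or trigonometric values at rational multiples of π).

Vertex vtbs has 2 neighbors: syos, hsbc.
deg(azot) = 2; N(azot) = {mlrb, ugko}.
Vertex yomc has 2 neighbors: ptft, rqua.
N(pqfv) = {uvsa, nqwb}, |N(pqfv)| = 2.
2-regular, N=51; this is C_{51}, the 51-cycle.
Distinct eigenvalues (to 3 d.p.): [2.0, 1.985, 1.94, 1.865, 1.762, 1.632, 1.478, 1.301, 1.105, 0.891, 0.665, 0.428, 0.185, -0.062, -0.307, -0.547, -0.78, -1.0, -1.205, -1.392, -1.558, -1.7, -1.817, -1.906, -1.966, -1.996].
λ_max=2, λ_min=-2*cos(pi/51); ϑ = −51·λ_min/(λ_max−λ_min) = 51*cos(pi/51)/(cos(pi/51) + 1).
ϑ(G) ≈ 25.47579.
Lovász sandwich 25 ≤ 51*cos(pi/51)/(cos(pi/51) + 1) ≤ 26: both strict.

51*cos(pi/51)/(cos(pi/51) + 1)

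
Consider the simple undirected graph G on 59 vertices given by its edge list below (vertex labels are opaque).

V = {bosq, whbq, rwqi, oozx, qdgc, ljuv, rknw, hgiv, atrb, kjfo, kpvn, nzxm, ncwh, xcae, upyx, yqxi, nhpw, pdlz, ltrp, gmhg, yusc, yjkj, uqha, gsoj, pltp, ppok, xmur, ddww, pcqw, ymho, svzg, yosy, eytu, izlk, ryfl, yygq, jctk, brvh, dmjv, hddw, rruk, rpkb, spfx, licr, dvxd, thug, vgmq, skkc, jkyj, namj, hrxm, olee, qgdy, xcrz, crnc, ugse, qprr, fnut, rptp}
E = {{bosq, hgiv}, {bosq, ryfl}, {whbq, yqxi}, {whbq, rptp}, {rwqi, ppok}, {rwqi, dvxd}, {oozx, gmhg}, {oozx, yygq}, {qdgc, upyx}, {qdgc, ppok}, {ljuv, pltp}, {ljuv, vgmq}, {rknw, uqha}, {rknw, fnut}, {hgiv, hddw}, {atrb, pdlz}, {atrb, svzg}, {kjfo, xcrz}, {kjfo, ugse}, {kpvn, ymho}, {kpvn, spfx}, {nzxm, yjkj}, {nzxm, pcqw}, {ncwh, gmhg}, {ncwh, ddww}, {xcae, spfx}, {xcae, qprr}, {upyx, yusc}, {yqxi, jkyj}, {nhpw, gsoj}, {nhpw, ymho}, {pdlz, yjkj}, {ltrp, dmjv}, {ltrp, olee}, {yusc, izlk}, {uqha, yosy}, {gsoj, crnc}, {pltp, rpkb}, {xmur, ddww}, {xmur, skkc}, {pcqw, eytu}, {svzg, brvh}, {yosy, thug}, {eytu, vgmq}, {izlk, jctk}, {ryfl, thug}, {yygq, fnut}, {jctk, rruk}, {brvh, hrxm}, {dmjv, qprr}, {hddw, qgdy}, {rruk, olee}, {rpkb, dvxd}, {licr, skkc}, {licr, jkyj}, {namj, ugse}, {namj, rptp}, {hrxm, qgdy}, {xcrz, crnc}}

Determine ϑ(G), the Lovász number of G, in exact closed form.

Vertex bosq has 2 neighbors: hgiv, ryfl.
Vertex skkc has 2 neighbors: xmur, licr.
N(gmhg) = {oozx, ncwh}, |N(gmhg)| = 2.
Vertex nzxm has 2 neighbors: yjkj, pcqw.
Regular of degree 2 on 59 vertices: the odd cycle C_{59}.
spec(A) ≈ [2.0, 1.989, 1.955, 1.899, 1.821, 1.723, 1.605, 1.47, 1.317, 1.15, 0.969, 0.778, 0.577, 0.371, 0.16, -0.053, -0.265, -0.475, -0.678, -0.875, -1.061, -1.235, -1.395, -1.54, -1.667, -1.775, -1.863, -1.93, -1.975, -1.997] (distinct, 3 d.p.).
With N=59: ϑ(G) = 59·(-(-1)*2*cos(pi/59))/(2−(-2*cos(pi/59))) = 59*cos(pi/59)/(cos(pi/59) + 1).
ϑ(G) ≈ 29.479080.
Check 29 ≤ 59*cos(pi/59)/(cos(pi/59) + 1) ≤ 30: both strict.

59*cos(pi/59)/(cos(pi/59) + 1)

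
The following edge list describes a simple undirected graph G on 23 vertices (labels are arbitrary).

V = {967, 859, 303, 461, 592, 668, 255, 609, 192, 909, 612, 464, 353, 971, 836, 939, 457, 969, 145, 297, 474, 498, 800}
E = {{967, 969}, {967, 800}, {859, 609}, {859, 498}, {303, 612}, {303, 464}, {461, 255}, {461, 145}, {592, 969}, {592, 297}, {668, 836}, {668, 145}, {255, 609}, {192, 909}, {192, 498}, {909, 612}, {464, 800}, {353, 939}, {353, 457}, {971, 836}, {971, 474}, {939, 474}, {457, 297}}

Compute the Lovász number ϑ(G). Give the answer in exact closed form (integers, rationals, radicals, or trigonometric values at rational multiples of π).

deg(255) = 2; N(255) = {461, 609}.
Vertex 836 has 2 neighbors: 668, 971.
deg(303) = 2; N(303) = {612, 464}.
Vertex 297 has 2 neighbors: 592, 457.
2-regular, N=23; this is C_{23}, the 23-cycle.
Distinct eigenvalues (to 5 d.p.): [2.0, 1.92583, 1.70884, 1.36511, 0.92013, 0.40691, -0.13648, -0.66976, -1.15336, -1.55142, -1.83442, -1.98137].
Lovász (edge-transitive): ϑ = −23·(-2*cos(pi/23))/((2)−(-2*cos(pi/23))) = 23*cos(pi/23)/(cos(pi/23) + 1).
ϑ(G) ≈ 11.446193612.
11 ≤ 23*cos(pi/23)/(cos(pi/23) + 1) ≤ 12: both strict.

23*cos(pi/23)/(cos(pi/23) + 1)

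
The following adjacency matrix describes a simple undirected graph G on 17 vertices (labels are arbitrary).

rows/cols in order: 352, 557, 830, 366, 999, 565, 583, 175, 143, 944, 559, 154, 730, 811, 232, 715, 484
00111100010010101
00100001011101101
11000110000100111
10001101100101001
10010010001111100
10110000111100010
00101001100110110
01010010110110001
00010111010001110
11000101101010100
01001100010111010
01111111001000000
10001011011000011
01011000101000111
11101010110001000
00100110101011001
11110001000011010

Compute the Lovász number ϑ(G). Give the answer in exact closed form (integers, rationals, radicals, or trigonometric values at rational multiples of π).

sqrt(17)

deg(484) = 8; N(484) = {352, 557, 830, 366, 175, 730, 811, 715}.
Vertex 143 has 8 neighbors: 366, 565, 583, 175, 944, 811, 232, 715.
N(830) = {352, 557, 565, 583, 154, 232, 715, 484}, |N(830)| = 8.
Vertex 154 has 8 neighbors: 557, 830, 366, 999, 565, 583, 175, 559.
8-regular, N=17; strongly regular (17,8,3,4).
The 3 distinct eigenvalues: [8.0, 1.56155, -2.56155].
Lovász (edge-transitive): ϑ = −17·(-sqrt(17)/2 - 1/2)/((8)−(-sqrt(17)/2 - 1/2)) = sqrt(17).
Numerically 4.1231056.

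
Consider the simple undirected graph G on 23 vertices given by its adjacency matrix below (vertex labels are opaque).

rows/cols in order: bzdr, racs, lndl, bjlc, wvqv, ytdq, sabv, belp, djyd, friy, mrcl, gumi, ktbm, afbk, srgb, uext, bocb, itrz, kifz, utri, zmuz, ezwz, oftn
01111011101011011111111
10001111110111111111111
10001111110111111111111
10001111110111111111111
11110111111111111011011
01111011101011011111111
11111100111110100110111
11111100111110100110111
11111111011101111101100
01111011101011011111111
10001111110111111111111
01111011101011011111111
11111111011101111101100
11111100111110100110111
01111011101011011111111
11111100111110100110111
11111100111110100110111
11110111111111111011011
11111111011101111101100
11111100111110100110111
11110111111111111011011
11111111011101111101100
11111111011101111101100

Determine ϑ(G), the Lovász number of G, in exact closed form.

N(djyd) = {bzdr, racs, lndl, bjlc, wvqv, ytdq, sabv, belp, friy, mrcl, gumi, afbk, srgb, uext, bocb, itrz, utri, zmuz}, |N(djyd)| = 18.
N(bzdr) = {racs, lndl, bjlc, wvqv, sabv, belp, djyd, mrcl, ktbm, afbk, uext, bocb, itrz, kifz, utri, zmuz, ezwz, oftn}, |N(bzdr)| = 18.
N(lndl) = {bzdr, wvqv, ytdq, sabv, belp, djyd, friy, gumi, ktbm, afbk, srgb, uext, bocb, itrz, kifz, utri, zmuz, ezwz, oftn}, |N(lndl)| = 19.
N(gumi) = {racs, lndl, bjlc, wvqv, sabv, belp, djyd, mrcl, ktbm, afbk, uext, bocb, itrz, kifz, utri, zmuz, ezwz, oftn}, |N(gumi)| = 18.
K_{6,5,5,4,3} (perfect); ϑ(G) = α(G) = max{6,5,5,4,3} = 6.
ϑ(G) ≈ 6.0000.
α=6, χ(Ḡ)=6; ϑ=6 lies between (collapsed).

6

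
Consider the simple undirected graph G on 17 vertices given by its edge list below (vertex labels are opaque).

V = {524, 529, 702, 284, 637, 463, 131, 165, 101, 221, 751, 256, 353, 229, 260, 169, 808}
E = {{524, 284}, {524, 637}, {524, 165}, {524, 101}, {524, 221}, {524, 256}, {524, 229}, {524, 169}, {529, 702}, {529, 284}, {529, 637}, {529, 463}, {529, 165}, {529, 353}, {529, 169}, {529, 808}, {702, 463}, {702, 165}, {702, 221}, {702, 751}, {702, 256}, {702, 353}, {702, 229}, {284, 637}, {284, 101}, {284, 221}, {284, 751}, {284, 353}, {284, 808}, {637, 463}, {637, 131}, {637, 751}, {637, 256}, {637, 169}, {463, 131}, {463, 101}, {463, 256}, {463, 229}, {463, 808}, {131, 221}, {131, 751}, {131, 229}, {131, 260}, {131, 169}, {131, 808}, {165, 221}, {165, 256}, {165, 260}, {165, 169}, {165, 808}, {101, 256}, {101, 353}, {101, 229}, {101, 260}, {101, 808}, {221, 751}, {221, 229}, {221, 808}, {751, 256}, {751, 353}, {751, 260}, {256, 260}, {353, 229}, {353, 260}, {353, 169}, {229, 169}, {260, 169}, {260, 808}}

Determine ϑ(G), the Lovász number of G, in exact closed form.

N(169) = {524, 529, 637, 131, 165, 353, 229, 260}, |N(169)| = 8.
Vertex 353 has 8 neighbors: 529, 702, 284, 101, 751, 229, 260, 169.
Vertex 260 has 8 neighbors: 131, 165, 101, 751, 256, 353, 169, 808.
Vertex 165 has 8 neighbors: 524, 529, 702, 221, 256, 260, 169, 808.
17-vertex 8-regular graph: SR(17,8,3,4) — a Paley graph.
The 3 distinct eigenvalues: [8.0, 1.5616, -2.5616].
−17·(-sqrt(17)/2 - 1/2) / ((8)−(-sqrt(17)/2 - 1/2)) = sqrt(17) = ϑ(G).
= 4.1231… (decimal).

sqrt(17)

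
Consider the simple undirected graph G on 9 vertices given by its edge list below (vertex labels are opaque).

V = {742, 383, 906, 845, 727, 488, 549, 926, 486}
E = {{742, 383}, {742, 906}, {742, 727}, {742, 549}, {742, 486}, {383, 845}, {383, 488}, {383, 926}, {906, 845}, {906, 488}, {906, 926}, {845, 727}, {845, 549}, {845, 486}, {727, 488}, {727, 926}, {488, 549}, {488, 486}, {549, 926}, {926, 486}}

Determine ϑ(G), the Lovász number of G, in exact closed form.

Vertex 742 has 5 neighbors: 383, 906, 727, 549, 486.
Vertex 727 has 4 neighbors: 742, 845, 488, 926.
deg(845) = 5; N(845) = {383, 906, 727, 549, 486}.
Vertex 906 has 4 neighbors: 742, 845, 488, 926.
2 parts of sizes [5, 4]; α(G) = 5 = ϑ (perfect).
= 5.0000000… (decimal).
Lovász sandwich 5 ≤ 5 ≤ 5: collapsed.

5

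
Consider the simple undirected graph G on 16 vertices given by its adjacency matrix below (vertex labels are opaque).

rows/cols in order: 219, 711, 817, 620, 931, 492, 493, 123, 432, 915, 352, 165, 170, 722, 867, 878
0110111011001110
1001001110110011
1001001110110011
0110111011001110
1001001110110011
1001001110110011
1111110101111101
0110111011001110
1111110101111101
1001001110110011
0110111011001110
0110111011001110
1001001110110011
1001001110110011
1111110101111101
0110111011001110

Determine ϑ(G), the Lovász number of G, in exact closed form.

7

N(867) = {219, 711, 817, 620, 931, 492, 123, 915, 352, 165, 170, 722, 878}, |N(867)| = 13.
Vertex 170 has 9 neighbors: 219, 620, 493, 123, 432, 352, 165, 867, 878.
deg(722) = 9; N(722) = {219, 620, 493, 123, 432, 352, 165, 867, 878}.
N(931) = {219, 620, 493, 123, 432, 352, 165, 867, 878}, |N(931)| = 9.
Complete multipartite on [7, 6, 3]: sandwich collapses at ϑ=7.
≈ 7.00000 (to 5 d.p.).
Sandwich: α(G)=7 ≤ ϑ(G)=7 ≤ χ(Ḡ)=7 (collapsed).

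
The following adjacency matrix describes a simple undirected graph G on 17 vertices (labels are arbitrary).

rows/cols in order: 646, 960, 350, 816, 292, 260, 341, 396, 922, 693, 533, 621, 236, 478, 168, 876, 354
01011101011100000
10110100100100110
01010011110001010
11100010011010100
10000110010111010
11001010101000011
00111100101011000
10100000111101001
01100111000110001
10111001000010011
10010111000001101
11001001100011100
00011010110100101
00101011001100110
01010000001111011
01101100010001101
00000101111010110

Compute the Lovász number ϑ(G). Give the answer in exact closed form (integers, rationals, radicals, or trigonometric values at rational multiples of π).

sqrt(17)

deg(646) = 8; N(646) = {960, 816, 292, 260, 396, 693, 533, 621}.
Vertex 354 has 8 neighbors: 260, 396, 922, 693, 533, 236, 168, 876.
N(341) = {350, 816, 292, 260, 922, 533, 236, 478}, |N(341)| = 8.
N(876) = {960, 350, 292, 260, 693, 478, 168, 354}, |N(876)| = 8.
G on 17 vertices is 8-regular; Paley(17): SR with (k,λ,μ)=(8,3,4).
spec(A) ≈ [8.0, 1.561553, -2.561553] (distinct, 6 d.p.).
−17·(-sqrt(17)/2 - 1/2) / ((8)−(-sqrt(17)/2 - 1/2)) = sqrt(17) = ϑ(G).
≈ 4.1231 (to 4 d.p.).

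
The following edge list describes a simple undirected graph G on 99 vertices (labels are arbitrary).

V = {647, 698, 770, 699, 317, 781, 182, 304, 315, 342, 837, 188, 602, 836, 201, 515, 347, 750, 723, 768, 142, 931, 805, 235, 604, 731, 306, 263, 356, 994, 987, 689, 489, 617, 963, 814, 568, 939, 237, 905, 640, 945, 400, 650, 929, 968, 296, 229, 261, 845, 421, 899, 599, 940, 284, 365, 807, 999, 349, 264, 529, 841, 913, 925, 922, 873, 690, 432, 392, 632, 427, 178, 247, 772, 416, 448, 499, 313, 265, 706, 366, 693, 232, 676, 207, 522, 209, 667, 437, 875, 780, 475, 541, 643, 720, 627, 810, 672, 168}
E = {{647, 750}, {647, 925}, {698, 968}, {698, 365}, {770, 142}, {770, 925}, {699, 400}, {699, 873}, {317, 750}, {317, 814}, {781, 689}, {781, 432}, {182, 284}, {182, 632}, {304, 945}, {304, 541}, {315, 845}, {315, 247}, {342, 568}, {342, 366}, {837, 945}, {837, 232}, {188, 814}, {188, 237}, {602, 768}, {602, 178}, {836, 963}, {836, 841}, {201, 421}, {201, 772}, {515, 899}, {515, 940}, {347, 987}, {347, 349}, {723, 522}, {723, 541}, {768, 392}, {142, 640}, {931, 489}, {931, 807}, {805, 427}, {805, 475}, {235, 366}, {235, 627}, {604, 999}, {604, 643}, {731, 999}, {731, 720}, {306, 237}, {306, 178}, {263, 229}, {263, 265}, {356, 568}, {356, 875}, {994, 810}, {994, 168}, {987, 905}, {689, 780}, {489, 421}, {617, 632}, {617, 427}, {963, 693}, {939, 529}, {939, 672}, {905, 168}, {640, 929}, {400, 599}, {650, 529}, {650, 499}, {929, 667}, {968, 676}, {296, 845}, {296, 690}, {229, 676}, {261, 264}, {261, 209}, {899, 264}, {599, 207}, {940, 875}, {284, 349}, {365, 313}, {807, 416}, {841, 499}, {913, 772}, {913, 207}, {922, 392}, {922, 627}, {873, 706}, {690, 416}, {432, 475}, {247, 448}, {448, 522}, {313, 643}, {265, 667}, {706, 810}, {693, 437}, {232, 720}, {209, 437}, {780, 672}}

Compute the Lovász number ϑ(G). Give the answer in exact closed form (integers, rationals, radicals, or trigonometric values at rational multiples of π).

99*cos(pi/99)/(cos(pi/99) + 1)

Vertex 315 has 2 neighbors: 845, 247.
N(699) = {400, 873}, |N(699)| = 2.
N(931) = {489, 807}, |N(931)| = 2.
Vertex 837 has 2 neighbors: 945, 232.
2-regular, N=99; the odd cycle C_{99}.
A has 50 distinct eigenvalues ≈ [2.0, 1.99597, 1.98391, 1.96386, 1.9359, 1.90014, 1.85674, 1.80585, 1.7477, 1.68251, 1.61054, 1.53209, 1.44747, 1.35702, 1.26111, 1.16011, 1.05445, 0.94454, 0.83083, 0.71377, 0.59384, 0.47152, 0.3473, 0.22168, 0.09516, -0.03173, -0.1585, -0.28463, -0.40961, -0.53295, -0.65414, -0.77269, -0.88813, -1.0, -1.10784, -1.21122, -1.30972, -1.40295, -1.49053, -1.57211, -1.64735, -1.71597, -1.77767, -1.83222, -1.87939, -1.91899, -1.95086, -1.97488, -1.99094, -1.99899].
Lovász (edge-transitive): ϑ = −99·(-2*cos(pi/99))/((2)−(-2*cos(pi/99))) = 99*cos(pi/99)/(cos(pi/99) + 1).
= 49.4875… (decimal).
49 ≤ 99*cos(pi/99)/(cos(pi/99) + 1) ≤ 50: both strict.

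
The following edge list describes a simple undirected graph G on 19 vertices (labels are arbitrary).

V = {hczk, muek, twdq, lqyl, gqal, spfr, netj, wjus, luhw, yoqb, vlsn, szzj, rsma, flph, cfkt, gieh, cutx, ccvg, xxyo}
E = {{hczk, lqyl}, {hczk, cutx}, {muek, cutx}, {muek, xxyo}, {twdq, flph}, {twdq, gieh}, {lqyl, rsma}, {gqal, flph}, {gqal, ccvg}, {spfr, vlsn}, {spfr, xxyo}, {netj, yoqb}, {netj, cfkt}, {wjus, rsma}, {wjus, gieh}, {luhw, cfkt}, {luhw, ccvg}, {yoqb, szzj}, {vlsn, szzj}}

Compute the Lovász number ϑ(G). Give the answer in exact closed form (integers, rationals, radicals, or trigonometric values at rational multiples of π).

19*cos(pi/19)/(cos(pi/19) + 1)

N(vlsn) = {spfr, szzj}, |N(vlsn)| = 2.
Vertex lqyl has 2 neighbors: hczk, rsma.
deg(cfkt) = 2; N(cfkt) = {netj, luhw}.
N(flph) = {twdq, gqal}, |N(flph)| = 2.
deg(v) = 2 for all v (|V|=19); the odd cycle C_{19}.
The 10 distinct eigenvalues: [2.0, 1.8916, 1.5783, 1.0939, 0.491, -0.1652, -0.8034, -1.3546, -1.7589, -1.9727].
Lovász (edge-transitive): ϑ = −19·(-2*cos(pi/19))/((2)−(-2*cos(pi/19))) = 19*cos(pi/19)/(cos(pi/19) + 1).
= 9.43477… (decimal).
Sandwich: α(G)=9 ≤ ϑ(G)=19*cos(pi/19)/(cos(pi/19) + 1) ≤ χ(Ḡ)=10 (both strict).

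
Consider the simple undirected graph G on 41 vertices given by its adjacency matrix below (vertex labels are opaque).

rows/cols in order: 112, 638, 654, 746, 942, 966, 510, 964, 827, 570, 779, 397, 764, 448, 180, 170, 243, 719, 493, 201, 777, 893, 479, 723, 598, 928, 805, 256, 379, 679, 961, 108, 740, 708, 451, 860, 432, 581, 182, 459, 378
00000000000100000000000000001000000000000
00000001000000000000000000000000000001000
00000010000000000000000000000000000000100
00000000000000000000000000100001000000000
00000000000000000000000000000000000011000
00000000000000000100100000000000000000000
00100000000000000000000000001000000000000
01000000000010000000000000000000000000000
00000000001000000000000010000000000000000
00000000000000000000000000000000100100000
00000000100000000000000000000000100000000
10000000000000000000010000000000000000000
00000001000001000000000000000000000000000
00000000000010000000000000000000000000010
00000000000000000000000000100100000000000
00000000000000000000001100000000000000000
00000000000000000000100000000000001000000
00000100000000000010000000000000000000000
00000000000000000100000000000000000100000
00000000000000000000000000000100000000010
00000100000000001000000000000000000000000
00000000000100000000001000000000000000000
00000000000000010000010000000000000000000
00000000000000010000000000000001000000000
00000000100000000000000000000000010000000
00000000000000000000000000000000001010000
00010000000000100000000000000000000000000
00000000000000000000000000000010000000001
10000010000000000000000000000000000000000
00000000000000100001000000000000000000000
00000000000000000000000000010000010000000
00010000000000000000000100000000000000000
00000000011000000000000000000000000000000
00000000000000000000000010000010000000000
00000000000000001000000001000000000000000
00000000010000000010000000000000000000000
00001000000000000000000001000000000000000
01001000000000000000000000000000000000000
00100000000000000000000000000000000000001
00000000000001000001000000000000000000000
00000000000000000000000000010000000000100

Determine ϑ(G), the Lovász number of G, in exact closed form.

41*cos(pi/41)/(cos(pi/41) + 1)

deg(961) = 2; N(961) = {256, 708}.
N(723) = {170, 108}, |N(723)| = 2.
N(964) = {638, 764}, |N(964)| = 2.
deg(638) = 2; N(638) = {964, 581}.
deg(v) = 2 for all v (|V|=41); the odd cycle C_{41}.
A has 21 distinct eigenvalues ≈ [2.0, 1.976561, 1.906793, 1.792331, 1.635859, 1.441043, 1.212451, 0.95544, 0.676034, 0.380782, 0.076605, -0.229367, -0.529963, -0.818137, -1.087135, -1.330651, -1.542978, -1.719139, -1.855005, -1.947391, -1.994132].
Lovász: ϑ = −41(-2*cos(pi/41))/(2+-(-1)*2*cos(pi/41)) = 41*cos(pi/41)/(cos(pi/41) + 1).
Numerically 20.46988027.
Lovász sandwich 20 ≤ 41*cos(pi/41)/(cos(pi/41) + 1) ≤ 21: both strict.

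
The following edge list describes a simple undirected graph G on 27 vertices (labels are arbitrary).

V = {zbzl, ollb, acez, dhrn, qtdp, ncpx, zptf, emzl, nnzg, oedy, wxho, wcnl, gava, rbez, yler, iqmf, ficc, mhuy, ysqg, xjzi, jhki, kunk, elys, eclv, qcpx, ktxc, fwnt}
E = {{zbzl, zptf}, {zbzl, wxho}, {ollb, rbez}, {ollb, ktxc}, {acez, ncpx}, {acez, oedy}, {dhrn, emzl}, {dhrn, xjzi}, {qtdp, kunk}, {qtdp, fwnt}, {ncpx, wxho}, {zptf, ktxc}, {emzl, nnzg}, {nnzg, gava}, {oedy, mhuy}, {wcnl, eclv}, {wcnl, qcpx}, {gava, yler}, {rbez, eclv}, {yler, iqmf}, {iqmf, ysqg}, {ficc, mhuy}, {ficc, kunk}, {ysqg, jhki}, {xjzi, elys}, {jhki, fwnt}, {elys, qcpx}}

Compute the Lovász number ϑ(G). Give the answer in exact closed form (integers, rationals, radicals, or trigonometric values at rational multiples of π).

27*cos(pi/27)/(cos(pi/27) + 1)

Vertex fwnt has 2 neighbors: qtdp, jhki.
Vertex dhrn has 2 neighbors: emzl, xjzi.
Vertex zbzl has 2 neighbors: zptf, wxho.
deg(ollb) = 2; N(ollb) = {rbez, ktxc}.
Every vertex has degree 2 (N=27); this is C_{27}, the 27-cycle.
The 14 distinct eigenvalues: [2.0, 1.94609, 1.787265, 1.532089, 1.194317, 0.79216, 0.347296, -0.11629, -0.573606, -1.0, -1.372483, -1.670976, -1.879385, -1.986477].
With N=27: ϑ(G) = 27·(-(-1)*2*cos(pi/27))/(2−(-2*cos(pi/27))) = 27*cos(pi/27)/(cos(pi/27) + 1).
= 13.4542041… (decimal).
α=13, χ(Ḡ)=14; ϑ=27*cos(pi/27)/(cos(pi/27) + 1) lies between (both strict).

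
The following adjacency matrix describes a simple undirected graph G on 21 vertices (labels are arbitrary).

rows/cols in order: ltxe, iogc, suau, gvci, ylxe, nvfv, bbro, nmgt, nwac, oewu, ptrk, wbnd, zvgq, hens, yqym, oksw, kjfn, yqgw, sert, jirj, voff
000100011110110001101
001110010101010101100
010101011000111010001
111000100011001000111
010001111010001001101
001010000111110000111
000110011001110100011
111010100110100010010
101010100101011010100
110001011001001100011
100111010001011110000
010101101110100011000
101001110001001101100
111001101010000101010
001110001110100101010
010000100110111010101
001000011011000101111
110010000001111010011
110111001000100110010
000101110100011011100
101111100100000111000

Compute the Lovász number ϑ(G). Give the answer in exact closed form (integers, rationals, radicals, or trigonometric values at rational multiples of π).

deg(gvci) = 10; N(gvci) = {ltxe, iogc, suau, bbro, ptrk, wbnd, yqym, sert, jirj, voff}.
N(nvfv) = {suau, ylxe, oewu, ptrk, wbnd, zvgq, hens, sert, jirj, voff}, |N(nvfv)| = 10.
Vertex yqym has 10 neighbors: suau, gvci, ylxe, nwac, oewu, ptrk, zvgq, oksw, yqgw, jirj.
deg(iogc) = 10; N(iogc) = {suau, gvci, ylxe, nmgt, oewu, wbnd, hens, oksw, yqgw, sert}.
deg(v) = 10 for all v (|V|=21); Kneser K(7,2) on C(7,2)=21 vertices.
A has 3 distinct eigenvalues ≈ [10.0, 1.0, -4.0].
Lovász: ϑ = −21(-4)/(10+-1*(-4)) = 6.
Numerically 6.0000.

6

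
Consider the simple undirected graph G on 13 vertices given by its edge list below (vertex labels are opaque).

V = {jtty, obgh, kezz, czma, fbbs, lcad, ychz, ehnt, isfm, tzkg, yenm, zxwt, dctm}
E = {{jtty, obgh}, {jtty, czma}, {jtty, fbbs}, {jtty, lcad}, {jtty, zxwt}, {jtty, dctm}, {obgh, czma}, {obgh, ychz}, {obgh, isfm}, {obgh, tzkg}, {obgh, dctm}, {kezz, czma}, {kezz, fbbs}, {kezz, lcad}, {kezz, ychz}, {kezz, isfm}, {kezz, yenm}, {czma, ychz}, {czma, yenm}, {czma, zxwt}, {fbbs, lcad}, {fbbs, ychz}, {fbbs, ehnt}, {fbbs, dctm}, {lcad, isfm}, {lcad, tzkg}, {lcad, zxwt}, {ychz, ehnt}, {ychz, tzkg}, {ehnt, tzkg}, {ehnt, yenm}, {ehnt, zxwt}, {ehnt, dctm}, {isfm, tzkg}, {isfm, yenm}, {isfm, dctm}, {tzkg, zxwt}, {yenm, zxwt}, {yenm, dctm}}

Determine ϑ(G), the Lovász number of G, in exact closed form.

Vertex fbbs has 6 neighbors: jtty, kezz, lcad, ychz, ehnt, dctm.
N(yenm) = {kezz, czma, ehnt, isfm, zxwt, dctm}, |N(yenm)| = 6.
Vertex lcad has 6 neighbors: jtty, kezz, fbbs, isfm, tzkg, zxwt.
N(ychz) = {obgh, kezz, czma, fbbs, ehnt, tzkg}, |N(ychz)| = 6.
13-vertex 6-regular graph: Paley(13): SR with (k,λ,μ)=(6,2,3).
Distinct eigenvalues (to 3 d.p.): [6.0, 1.303, -2.303].
−13·(-sqrt(13)/2 - 1/2) / ((6)−(-sqrt(13)/2 - 1/2)) = sqrt(13) = ϑ(G).
Numerically 3.60555.

sqrt(13)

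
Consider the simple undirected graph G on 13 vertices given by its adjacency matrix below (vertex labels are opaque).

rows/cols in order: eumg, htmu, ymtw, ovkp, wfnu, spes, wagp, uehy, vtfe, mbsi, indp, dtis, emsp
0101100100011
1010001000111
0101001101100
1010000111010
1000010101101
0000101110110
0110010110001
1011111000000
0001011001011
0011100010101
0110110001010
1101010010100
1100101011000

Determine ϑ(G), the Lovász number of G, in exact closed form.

N(ymtw) = {htmu, ovkp, wagp, uehy, mbsi, indp}, |N(ymtw)| = 6.
N(emsp) = {eumg, htmu, wfnu, wagp, vtfe, mbsi}, |N(emsp)| = 6.
deg(indp) = 6; N(indp) = {htmu, ymtw, wfnu, spes, mbsi, dtis}.
Vertex uehy has 6 neighbors: eumg, ymtw, ovkp, wfnu, spes, wagp.
G on 13 vertices is 6-regular; SR(13,6,2,3) — a Paley graph.
spec(A) ≈ [6.0, 1.30278, -2.30278] (distinct, 5 d.p.).
−13·(-sqrt(13)/2 - 1/2) / ((6)−(-sqrt(13)/2 - 1/2)) = sqrt(13) = ϑ(G).
= 3.605551… (decimal).

sqrt(13)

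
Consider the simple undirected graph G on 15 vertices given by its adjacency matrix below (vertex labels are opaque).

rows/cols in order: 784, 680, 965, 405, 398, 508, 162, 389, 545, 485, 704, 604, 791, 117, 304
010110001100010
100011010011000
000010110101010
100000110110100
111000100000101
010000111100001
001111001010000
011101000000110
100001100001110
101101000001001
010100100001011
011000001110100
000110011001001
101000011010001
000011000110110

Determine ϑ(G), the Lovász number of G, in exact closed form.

Vertex 545 has 6 neighbors: 784, 508, 162, 604, 791, 117.
deg(389) = 6; N(389) = {680, 965, 405, 508, 791, 117}.
N(784) = {680, 405, 398, 545, 485, 117}, |N(784)| = 6.
deg(704) = 6; N(704) = {680, 405, 162, 604, 117, 304}.
6-regular, N=15; this is K(6,2), the Kneser graph.
A has 3 distinct eigenvalues ≈ [6.0, 1.0, -3.0].
Lovász: ϑ = −15(-3)/(6+-1*(-3)) = 5.
≈ 5.000000 (to 6 d.p.).

5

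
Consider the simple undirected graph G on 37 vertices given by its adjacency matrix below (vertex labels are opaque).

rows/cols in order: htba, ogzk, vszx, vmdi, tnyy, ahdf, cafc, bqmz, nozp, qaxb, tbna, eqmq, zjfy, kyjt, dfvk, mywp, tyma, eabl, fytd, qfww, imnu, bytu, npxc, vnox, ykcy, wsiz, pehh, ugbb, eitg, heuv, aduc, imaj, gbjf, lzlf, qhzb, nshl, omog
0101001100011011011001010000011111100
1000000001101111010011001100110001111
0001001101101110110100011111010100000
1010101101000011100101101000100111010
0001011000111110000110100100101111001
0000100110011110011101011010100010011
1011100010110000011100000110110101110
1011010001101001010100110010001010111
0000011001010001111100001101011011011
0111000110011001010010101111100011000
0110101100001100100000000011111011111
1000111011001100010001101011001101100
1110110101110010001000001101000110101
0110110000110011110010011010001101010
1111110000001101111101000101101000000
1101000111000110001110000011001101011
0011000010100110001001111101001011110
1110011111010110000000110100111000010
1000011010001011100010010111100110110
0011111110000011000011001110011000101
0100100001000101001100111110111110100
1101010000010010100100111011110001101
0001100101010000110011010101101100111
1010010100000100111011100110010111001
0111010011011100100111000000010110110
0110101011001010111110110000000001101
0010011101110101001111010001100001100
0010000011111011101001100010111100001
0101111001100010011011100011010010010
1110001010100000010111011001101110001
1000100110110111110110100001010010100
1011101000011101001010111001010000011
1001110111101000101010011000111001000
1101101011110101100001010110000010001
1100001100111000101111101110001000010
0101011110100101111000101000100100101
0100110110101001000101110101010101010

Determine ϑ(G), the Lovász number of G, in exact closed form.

sqrt(37)

deg(lzlf) = 18; N(lzlf) = {htba, ogzk, vmdi, tnyy, cafc, nozp, qaxb, tbna, eqmq, kyjt, mywp, tyma, bytu, vnox, wsiz, pehh, gbjf, omog}.
N(omog) = {ogzk, tnyy, ahdf, bqmz, nozp, tbna, zjfy, mywp, qfww, bytu, npxc, vnox, wsiz, ugbb, heuv, imaj, lzlf, nshl}, |N(omog)| = 18.
N(eqmq) = {htba, tnyy, ahdf, cafc, nozp, qaxb, zjfy, kyjt, eabl, bytu, npxc, ykcy, pehh, ugbb, aduc, imaj, lzlf, qhzb}, |N(eqmq)| = 18.
N(tbna) = {ogzk, vszx, tnyy, cafc, bqmz, zjfy, kyjt, tyma, pehh, ugbb, eitg, heuv, aduc, gbjf, lzlf, qhzb, nshl, omog}, |N(tbna)| = 18.
Every vertex has degree 18 (N=37); Paley(37): SR with (k,λ,μ)=(18,8,9).
Distinct eigenvalues (to 5 d.p.): [18.0, 2.54138, -3.54138].
−37·(-sqrt(37)/2 - 1/2) / ((18)−(-sqrt(37)/2 - 1/2)) = sqrt(37) = ϑ(G).
Numerically 6.08276253.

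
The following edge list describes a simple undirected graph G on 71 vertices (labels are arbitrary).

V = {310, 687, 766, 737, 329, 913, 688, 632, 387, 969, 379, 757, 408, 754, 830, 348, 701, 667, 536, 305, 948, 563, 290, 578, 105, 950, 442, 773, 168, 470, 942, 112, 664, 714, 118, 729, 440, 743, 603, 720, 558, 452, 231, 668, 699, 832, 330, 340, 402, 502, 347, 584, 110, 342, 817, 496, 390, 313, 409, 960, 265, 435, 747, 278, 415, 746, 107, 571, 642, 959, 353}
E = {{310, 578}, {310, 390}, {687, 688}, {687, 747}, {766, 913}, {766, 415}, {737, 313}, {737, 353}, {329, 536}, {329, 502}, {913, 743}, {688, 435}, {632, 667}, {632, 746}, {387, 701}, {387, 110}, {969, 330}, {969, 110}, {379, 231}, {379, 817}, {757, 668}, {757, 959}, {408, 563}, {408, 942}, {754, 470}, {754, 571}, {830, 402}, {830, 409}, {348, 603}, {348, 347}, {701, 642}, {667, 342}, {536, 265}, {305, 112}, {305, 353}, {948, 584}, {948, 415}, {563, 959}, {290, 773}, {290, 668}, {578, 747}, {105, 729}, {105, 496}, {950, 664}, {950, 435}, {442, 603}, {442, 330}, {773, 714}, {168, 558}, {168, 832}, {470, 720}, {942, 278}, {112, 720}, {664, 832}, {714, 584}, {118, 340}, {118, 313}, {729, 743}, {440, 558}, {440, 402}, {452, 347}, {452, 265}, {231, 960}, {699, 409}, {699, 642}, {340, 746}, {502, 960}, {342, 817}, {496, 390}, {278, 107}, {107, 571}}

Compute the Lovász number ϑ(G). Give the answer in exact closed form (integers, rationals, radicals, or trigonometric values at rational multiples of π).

71*cos(pi/71)/(cos(pi/71) + 1)

deg(773) = 2; N(773) = {290, 714}.
N(632) = {667, 746}, |N(632)| = 2.
N(578) = {310, 747}, |N(578)| = 2.
deg(754) = 2; N(754) = {470, 571}.
Every vertex has degree 2 (N=71); the odd cycle C_{71}.
Distinct eigenvalues (to 3 d.p.): [2.0, 1.992, 1.969, 1.93, 1.876, 1.807, 1.725, 1.628, 1.519, 1.398, 1.267, 1.125, 0.974, 0.816, 0.652, 0.482, 0.308, 0.133, -0.044, -0.221, -0.396, -0.567, -0.735, -0.896, -1.051, -1.197, -1.334, -1.46, -1.575, -1.678, -1.768, -1.843, -1.905, -1.951, -1.982, -1.998].
−71·(-2*cos(pi/71)) / ((2)−(-2*cos(pi/71))) = 71*cos(pi/71)/(cos(pi/71) + 1) = ϑ(G).
≈ 35.48261826 (to 8 d.p.).
α=35, χ(Ḡ)=36; ϑ=71*cos(pi/71)/(cos(pi/71) + 1) lies between (both strict).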